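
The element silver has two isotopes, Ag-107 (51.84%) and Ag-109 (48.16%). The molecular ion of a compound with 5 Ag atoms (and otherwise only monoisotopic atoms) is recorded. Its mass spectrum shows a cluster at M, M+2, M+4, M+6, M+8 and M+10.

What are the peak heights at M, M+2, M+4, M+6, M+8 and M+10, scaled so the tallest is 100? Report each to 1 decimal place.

11.6 : 53.8 : 100.0 : 92.9 : 43.2 : 8.0

Expanding (0.5184 + 0.4816)^5:
P(M) = 0.5184^5 = 0.037439
P(M+2) = 5 × 0.5184^4 × 0.4816^1 = 0.173907
P(M+4) = 10 × 0.5184^3 × 0.4816^2 = 0.323123
P(M+6) = 10 × 0.5184^2 × 0.4816^3 = 0.300185
P(M+8) = 5 × 0.5184^1 × 0.4816^4 = 0.139438
P(M+10) = 0.4816^5 = 0.025908
The M+4 peak is largest (0.323123); scaling to 100 gives 11.6 : 53.8 : 100.0 : 92.9 : 43.2 : 8.0.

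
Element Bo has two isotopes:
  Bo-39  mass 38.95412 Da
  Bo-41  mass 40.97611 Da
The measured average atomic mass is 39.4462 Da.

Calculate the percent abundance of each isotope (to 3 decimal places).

Bo-39: 75.664%, Bo-41: 24.336%

With x = fraction of Bo-39 (so Bo-41 is 1 − x):
38.95412·x + 40.97611·(1 − x) = 39.4462
(38.95412 − 40.97611)·x = 39.4462 − 40.97611
x = -1.52991 / -2.02199 = 0.75664 → 75.664% Bo-39, 24.336% Bo-41.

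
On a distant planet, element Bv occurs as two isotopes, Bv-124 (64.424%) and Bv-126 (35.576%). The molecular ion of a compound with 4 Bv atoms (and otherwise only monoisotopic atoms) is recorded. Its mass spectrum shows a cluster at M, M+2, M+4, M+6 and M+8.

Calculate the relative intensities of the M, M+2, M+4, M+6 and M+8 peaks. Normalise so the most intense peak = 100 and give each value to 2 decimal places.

45.27 : 100.00 : 82.83 : 30.49 : 4.21

The 4 Bv atoms are independent, so intensities follow the terms of (0.64424 + 0.35576)^4.
P(M) = 0.64424^4 = 0.172262
P(M+2) = 4 × 0.64424^3 × 0.35576^1 = 0.380505
P(M+4) = 6 × 0.64424^2 × 0.35576^2 = 0.315182
P(M+6) = 4 × 0.64424^1 × 0.35576^3 = 0.116032
P(M+8) = 0.35576^4 = 0.016019
The M+2 peak is largest (0.380505); scaling to 100 gives 45.27 : 100.00 : 82.83 : 30.49 : 4.21.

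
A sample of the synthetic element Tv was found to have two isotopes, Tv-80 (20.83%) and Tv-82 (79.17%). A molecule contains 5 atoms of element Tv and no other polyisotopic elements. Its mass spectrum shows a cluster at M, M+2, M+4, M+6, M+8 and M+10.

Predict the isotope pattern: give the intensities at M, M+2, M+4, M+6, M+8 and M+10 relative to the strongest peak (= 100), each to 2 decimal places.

0.10 : 1.82 : 13.84 : 52.62 : 100.00 : 76.02

Expanding (0.2083 + 0.7917)^5:
P(M) = 0.2083^5 = 0.000392
P(M+2) = 5 × 0.2083^4 × 0.7917^1 = 0.007452
P(M+4) = 10 × 0.2083^3 × 0.7917^2 = 0.056649
P(M+6) = 10 × 0.2083^2 × 0.7917^3 = 0.215308
P(M+8) = 5 × 0.2083^1 × 0.7917^4 = 0.409168
P(M+10) = 0.7917^5 = 0.311031
The M+8 peak is largest (0.409168); scaling to 100 gives 0.10 : 1.82 : 13.84 : 52.62 : 100.00 : 76.02.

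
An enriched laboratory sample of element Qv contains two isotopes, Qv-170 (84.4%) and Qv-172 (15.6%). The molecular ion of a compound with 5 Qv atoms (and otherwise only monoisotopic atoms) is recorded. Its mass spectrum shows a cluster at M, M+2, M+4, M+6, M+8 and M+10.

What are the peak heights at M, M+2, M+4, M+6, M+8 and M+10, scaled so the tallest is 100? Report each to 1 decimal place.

100.0 : 92.4 : 34.2 : 6.3 : 0.6 : 0.0

Expanding (0.844 + 0.156)^5:
P(M) = 0.844^5 = 0.428265
P(M+2) = 5 × 0.844^4 × 0.156^1 = 0.395790
P(M+4) = 10 × 0.844^3 × 0.156^2 = 0.146311
P(M+6) = 10 × 0.844^2 × 0.156^3 = 0.027043
P(M+8) = 5 × 0.844^1 × 0.156^4 = 0.002499
P(M+10) = 0.156^5 = 0.000092
The M peak is largest (0.428265); scaling to 100 gives 100.0 : 92.4 : 34.2 : 6.3 : 0.6 : 0.0.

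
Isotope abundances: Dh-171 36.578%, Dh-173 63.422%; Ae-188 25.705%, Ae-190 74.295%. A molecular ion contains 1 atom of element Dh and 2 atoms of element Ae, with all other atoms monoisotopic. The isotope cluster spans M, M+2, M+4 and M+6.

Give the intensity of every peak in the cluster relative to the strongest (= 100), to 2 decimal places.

5.44 : 40.89 : 100.00 : 78.82

Element Dh pattern (n=1): 0.36578 : 0.63422
Element Ae pattern (n=2): 0.0660747 : 0.3819506 : 0.5519747
Convolve the two distributions (both contribute in 2-u steps):
  M: 0.36578×0.0660747 = 0.024169
  M+2: 0.36578×0.3819506 + 0.63422×0.0660747 = 0.181616
  M+4: 0.36578×0.5519747 + 0.63422×0.3819506 = 0.444142
  M+6: 0.63422×0.5519747 = 0.350073
Scale to base peak (0.444142) = 100: 5.44 : 40.89 : 100.00 : 78.82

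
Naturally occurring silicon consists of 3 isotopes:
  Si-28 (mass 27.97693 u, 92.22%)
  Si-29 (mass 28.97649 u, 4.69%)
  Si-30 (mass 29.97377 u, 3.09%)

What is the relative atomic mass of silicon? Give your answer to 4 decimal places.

28.0855 u

Average mass = Σ (abundance × isotope mass) = 0.9222 × 27.97693 + 0.0469 × 28.97649 + 0.0309 × 29.97377
= 25.800325 + 1.358997 + 0.926189 = 28.085511 u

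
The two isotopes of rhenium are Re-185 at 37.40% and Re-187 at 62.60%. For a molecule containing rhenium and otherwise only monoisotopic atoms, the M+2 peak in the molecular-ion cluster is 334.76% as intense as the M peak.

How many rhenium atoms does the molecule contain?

2

The M+2/M ratio from n Re atoms is n · q/p = n · 0.6260/0.3740.
n = 3.3476 × 0.3740/0.6260 = 2.00 ≈ 2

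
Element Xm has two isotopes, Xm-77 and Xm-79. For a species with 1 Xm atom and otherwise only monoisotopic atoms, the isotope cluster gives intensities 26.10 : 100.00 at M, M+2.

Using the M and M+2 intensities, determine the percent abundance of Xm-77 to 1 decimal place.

Write p for the Xm-77 fraction. I(M+2)/I(M) = [C(1,1)·p^0·(1−p)] / p^1 = 1·(1−p)/p = 100.00/26.10 = 3.8314
(1−p)/p = 3.8314/1 = 3.8314  ⇒  p = 1/(1 + 3.8314) = 0.2070
Xm-77: 20.7%, Xm-79: 79.3%.

20.7%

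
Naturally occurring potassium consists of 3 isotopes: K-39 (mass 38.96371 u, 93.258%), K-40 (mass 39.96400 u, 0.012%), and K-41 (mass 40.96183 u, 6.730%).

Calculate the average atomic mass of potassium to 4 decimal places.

39.0983 u

Ar = Σ fᵢ·mᵢ = 0.93258 × 38.96371 + 0.00012 × 39.96400 + 0.06730 × 40.96183
= 36.336777 + 0.004796 + 2.756731 = 39.098304 u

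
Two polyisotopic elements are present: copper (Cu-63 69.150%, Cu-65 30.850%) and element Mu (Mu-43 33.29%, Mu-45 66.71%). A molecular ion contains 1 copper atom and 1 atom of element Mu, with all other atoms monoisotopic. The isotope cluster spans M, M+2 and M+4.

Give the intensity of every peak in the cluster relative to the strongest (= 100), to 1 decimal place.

40.8 : 100.0 : 36.5

Copper pattern (n=1): 0.6915 : 0.3085
Element Mu pattern (n=1): 0.3329 : 0.6671
Convolve the two distributions (both contribute in 2-u steps):
  M: 0.6915×0.3329 = 0.230200
  M+2: 0.6915×0.6671 + 0.3085×0.3329 = 0.563999
  M+4: 0.3085×0.6671 = 0.205800
Scale to base peak (0.563999) = 100: 40.8 : 100.0 : 36.5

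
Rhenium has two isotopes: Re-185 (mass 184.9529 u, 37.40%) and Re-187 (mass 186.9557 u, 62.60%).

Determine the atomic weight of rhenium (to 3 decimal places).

186.207 u

Average mass = Σ (abundance × isotope mass) = 0.3740 × 184.9529 + 0.6260 × 186.9557
= 69.17238 + 117.03427 = 186.20665 u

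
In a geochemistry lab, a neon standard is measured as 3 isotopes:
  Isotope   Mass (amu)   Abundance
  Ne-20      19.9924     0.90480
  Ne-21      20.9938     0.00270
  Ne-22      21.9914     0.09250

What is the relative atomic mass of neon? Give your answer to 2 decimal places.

20.18 amu

Ar = Σ fᵢ·mᵢ = 0.90480 × 19.9924 + 0.00270 × 20.9938 + 0.09250 × 21.9914
= 18.08912 + 0.05668 + 2.03420 = 20.18000 amu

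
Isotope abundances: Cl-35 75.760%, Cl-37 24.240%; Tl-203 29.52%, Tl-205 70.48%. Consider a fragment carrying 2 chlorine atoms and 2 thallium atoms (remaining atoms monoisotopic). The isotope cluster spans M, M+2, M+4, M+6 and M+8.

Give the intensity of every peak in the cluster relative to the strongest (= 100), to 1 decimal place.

11.3 : 61.1 : 100.0 : 46.7 : 6.6

Chlorine pattern (n=2): 0.57395776 : 0.36728448 : 0.05875776
Thallium pattern (n=2): 0.08714304 : 0.41611392 : 0.49674304
Convolve the two distributions (both contribute in 2-u steps):
  M: 0.57395776×0.08714304 = 0.050016
  M+2: 0.57395776×0.41611392 + 0.36728448×0.08714304 = 0.270838
  M+4: 0.57395776×0.49674304 + 0.36728448×0.41611392 + 0.05875776×0.08714304 = 0.443062
  M+6: 0.36728448×0.49674304 + 0.05875776×0.41611392 = 0.206896
  M+8: 0.05875776×0.49674304 = 0.029188
Scale to base peak (0.443062) = 100: 11.3 : 61.1 : 100.0 : 46.7 : 6.6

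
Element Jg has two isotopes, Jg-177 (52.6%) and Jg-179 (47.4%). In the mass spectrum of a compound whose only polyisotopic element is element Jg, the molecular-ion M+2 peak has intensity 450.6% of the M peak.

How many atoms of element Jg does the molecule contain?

For n independent Jg atoms, I(M+2)/I(M) = n · (abundance Jg-179) / (abundance Jg-177) = n · 0.474/0.526.
n = 4.506 × 0.526/0.474 = 5.00 ≈ 5

5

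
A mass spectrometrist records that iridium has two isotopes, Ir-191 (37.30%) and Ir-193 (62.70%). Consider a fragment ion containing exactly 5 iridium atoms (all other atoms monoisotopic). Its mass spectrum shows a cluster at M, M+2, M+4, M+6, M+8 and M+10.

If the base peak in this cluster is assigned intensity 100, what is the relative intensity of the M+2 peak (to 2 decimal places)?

(0.3730 + 0.6270)^5 gives M 0.0072, M+2 0.0607, M+4 0.2040, M+6 0.3429, M+8 0.2882, M+10 0.0969; the largest is M+6.
P(M+6) = C(5,3) × 0.3730^2 × 0.6270^3 = 10 × 0.139129 × 0.24649188 = 0.342942 (base)
P(M+2) = C(5,1) × 0.3730^4 × 0.6270^1 = 5 × 0.01935688 × 0.6270 = 0.060684
Relative intensity = 0.060684 / 0.342942 × 100 = 17.70

17.70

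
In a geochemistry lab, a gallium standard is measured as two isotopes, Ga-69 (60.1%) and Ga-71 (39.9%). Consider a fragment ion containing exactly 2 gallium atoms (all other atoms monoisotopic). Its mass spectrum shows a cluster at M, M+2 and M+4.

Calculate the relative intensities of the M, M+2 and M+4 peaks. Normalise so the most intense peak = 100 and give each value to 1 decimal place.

The 2 Ga atoms are independent, so intensities follow the terms of (0.601 + 0.399)^2.
P(M) = 0.601^2 = 0.361201
P(M+2) = 2 × 0.601^1 × 0.399^1 = 0.479598
P(M+4) = 0.399^2 = 0.159201
The M+2 peak is largest (0.479598); scaling to 100 gives 75.3 : 100.0 : 33.2.

75.3 : 100.0 : 33.2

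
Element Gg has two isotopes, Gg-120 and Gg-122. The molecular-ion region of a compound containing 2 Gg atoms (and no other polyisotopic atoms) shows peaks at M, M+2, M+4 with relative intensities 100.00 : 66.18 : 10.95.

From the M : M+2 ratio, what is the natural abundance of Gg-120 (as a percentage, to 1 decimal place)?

If p is the fraction of Gg that is Gg-120, then I(M+2)/I(M) = [C(2,1)·p^1·(1−p)] / p^2 = 2·(1−p)/p = 66.18/100.00 = 0.6618
(1−p)/p = 0.6618/2 = 0.3309  ⇒  p = 1/(1 + 0.3309) = 0.7514
Gg-120: 75.1%, Gg-122: 24.9%.

75.1%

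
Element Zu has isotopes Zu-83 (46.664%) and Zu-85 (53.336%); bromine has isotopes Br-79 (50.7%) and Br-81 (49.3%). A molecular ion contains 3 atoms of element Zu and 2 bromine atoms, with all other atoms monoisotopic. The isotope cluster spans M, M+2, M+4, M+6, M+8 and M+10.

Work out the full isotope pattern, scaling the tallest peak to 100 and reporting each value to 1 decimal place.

8.1 : 43.5 : 93.3 : 100.0 : 53.5 : 11.4

Element Zu pattern (n=3): 0.10161221 : 0.34842204 : 0.39823929 : 0.15172646
Bromine pattern (n=2): 0.257049 : 0.499902 : 0.243049
Convolve the two distributions (both contribute in 2-u steps):
  M: 0.10161221×0.257049 = 0.026119
  M+2: 0.10161221×0.499902 + 0.34842204×0.257049 = 0.140358
  M+4: 0.10161221×0.243049 + 0.34842204×0.499902 + 0.39823929×0.257049 = 0.301241
  M+6: 0.34842204×0.243049 + 0.39823929×0.499902 + 0.15172646×0.257049 = 0.322765
  M+8: 0.39823929×0.243049 + 0.15172646×0.499902 = 0.172640
  M+10: 0.15172646×0.243049 = 0.036877
Scale to base peak (0.322765) = 100: 8.1 : 43.5 : 93.3 : 100.0 : 53.5 : 11.4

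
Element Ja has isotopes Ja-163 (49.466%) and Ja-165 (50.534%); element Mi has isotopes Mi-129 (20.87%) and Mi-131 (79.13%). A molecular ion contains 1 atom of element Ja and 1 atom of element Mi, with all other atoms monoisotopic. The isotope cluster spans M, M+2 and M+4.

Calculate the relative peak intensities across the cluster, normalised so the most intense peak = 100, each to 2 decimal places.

20.78 : 100.00 : 80.48

Element Ja pattern (n=1): 0.49466 : 0.50534
Element Mi pattern (n=1): 0.2087 : 0.7913
Convolve the two distributions (both contribute in 2-u steps):
  M: 0.49466×0.2087 = 0.103236
  M+2: 0.49466×0.7913 + 0.50534×0.2087 = 0.496889
  M+4: 0.50534×0.7913 = 0.399876
Scale to base peak (0.496889) = 100: 20.78 : 100.00 : 80.48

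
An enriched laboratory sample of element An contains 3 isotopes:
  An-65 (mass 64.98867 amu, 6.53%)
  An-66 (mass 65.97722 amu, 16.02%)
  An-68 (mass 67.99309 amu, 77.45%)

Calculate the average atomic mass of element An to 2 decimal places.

Average mass = Σ (abundance × isotope mass) = 0.0653 × 64.98867 + 0.1602 × 65.97722 + 0.7745 × 67.99309
= 4.243760 + 10.569551 + 52.660648 = 67.473959 amu

67.47 amu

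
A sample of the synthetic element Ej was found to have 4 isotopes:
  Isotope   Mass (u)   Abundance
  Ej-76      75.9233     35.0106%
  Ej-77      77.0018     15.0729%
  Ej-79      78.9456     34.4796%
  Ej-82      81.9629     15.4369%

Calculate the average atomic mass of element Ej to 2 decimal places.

Weight each isotope mass by its fractional abundance: 0.350106 × 75.9233 + 0.150729 × 77.0018 + 0.344796 × 78.9456 + 0.154369 × 81.9629
= 26.58120 + 11.60640 + 27.22013 + 12.65253 = 78.06026 u

78.06 u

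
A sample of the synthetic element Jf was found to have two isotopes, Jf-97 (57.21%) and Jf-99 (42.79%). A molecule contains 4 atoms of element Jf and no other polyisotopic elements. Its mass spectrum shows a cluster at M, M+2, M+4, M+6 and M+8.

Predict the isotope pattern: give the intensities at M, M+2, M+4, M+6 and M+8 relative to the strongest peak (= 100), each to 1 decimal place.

29.8 : 89.1 : 100.0 : 49.9 : 9.3

Each Jf atom is independently Jf-97 (p = 0.5721) or Jf-99 (q = 0.4279); the cluster is the binomial expansion (p + q)^4.
P(M) = 0.5721^4 = 0.107124
P(M+2) = 4 × 0.5721^3 × 0.4279^1 = 0.320493
P(M+4) = 6 × 0.5721^2 × 0.4279^2 = 0.359567
P(M+6) = 4 × 0.5721^1 × 0.4279^3 = 0.179291
P(M+8) = 0.4279^4 = 0.033525
The M+4 peak is largest (0.359567); scaling to 100 gives 29.8 : 89.1 : 100.0 : 49.9 : 9.3.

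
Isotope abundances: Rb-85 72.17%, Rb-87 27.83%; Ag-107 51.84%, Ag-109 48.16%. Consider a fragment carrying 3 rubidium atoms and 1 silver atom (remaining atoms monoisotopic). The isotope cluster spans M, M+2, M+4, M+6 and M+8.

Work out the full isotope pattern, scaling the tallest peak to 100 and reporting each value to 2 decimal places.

Rubidium pattern (n=3): 0.37589809 : 0.43485841 : 0.16768892 : 0.02155458
Silver pattern (n=1): 0.5184 : 0.4816
Convolve the two distributions (both contribute in 2-u steps):
  M: 0.37589809×0.5184 = 0.194866
  M+2: 0.37589809×0.4816 + 0.43485841×0.5184 = 0.406463
  M+4: 0.43485841×0.4816 + 0.16768892×0.5184 = 0.296358
  M+6: 0.16768892×0.4816 + 0.02155458×0.5184 = 0.091933
  M+8: 0.02155458×0.4816 = 0.010381
Scale to base peak (0.406463) = 100: 47.94 : 100.00 : 72.91 : 22.62 : 2.55

47.94 : 100.00 : 72.91 : 22.62 : 2.55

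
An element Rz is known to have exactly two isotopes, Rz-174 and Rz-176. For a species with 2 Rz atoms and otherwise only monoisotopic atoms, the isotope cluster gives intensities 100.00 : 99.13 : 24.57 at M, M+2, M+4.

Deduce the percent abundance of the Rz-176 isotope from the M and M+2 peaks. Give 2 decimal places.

If p is the fraction of Rz that is Rz-174, then I(M+2)/I(M) = [C(2,1)·p^1·(1−p)] / p^2 = 2·(1−p)/p = 99.13/100.00 = 0.9913
(1−p)/p = 0.9913/2 = 0.4956  ⇒  p = 1/(1 + 0.4956) = 0.6686
Rz-174: 66.86%, Rz-176: 33.14%.

33.14%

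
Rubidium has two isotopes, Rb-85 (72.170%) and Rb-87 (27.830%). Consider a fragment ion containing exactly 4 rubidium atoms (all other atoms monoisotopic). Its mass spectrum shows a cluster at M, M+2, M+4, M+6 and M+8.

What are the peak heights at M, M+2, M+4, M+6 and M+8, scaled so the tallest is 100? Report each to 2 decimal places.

64.83 : 100.00 : 57.84 : 14.87 : 1.43

Expanding (0.72170 + 0.27830)^4:
P(M) = 0.72170^4 = 0.271286
P(M+2) = 4 × 0.72170^3 × 0.27830^1 = 0.418450
P(M+4) = 6 × 0.72170^2 × 0.27830^2 = 0.242042
P(M+6) = 4 × 0.72170^1 × 0.27830^3 = 0.062224
P(M+8) = 0.27830^4 = 0.005999
The M+2 peak is largest (0.418450); scaling to 100 gives 64.83 : 100.00 : 57.84 : 14.87 : 1.43.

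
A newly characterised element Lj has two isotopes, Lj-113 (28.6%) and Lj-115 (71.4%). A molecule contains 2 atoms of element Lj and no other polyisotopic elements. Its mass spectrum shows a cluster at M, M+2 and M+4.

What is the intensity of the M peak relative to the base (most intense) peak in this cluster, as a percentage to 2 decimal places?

16.04%

Term probabilities: M 0.0818, M+2 0.4084, M+4 0.5098. Base peak = M+4.
P(M+4) = C(2,2) × 0.286^0 × 0.714^2 = 1 × 1.0000 × 0.509796 = 0.509796 (base)
P(M) = C(2,0) × 0.286^2 × 0.714^0 = 1 × 0.081796 × 1.0000 = 0.081796
Relative intensity = 0.081796 / 0.509796 × 100 = 16.04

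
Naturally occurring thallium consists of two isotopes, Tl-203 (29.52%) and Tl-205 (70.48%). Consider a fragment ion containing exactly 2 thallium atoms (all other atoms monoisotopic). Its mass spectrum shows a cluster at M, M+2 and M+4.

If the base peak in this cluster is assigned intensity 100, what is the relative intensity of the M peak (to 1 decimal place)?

17.5

(0.2952 + 0.7048)^2 gives M 0.0871, M+2 0.4161, M+4 0.4967; the largest is M+4.
P(M+4) = C(2,2) × 0.2952^0 × 0.7048^2 = 1 × 1.0000 × 0.49674304 = 0.496743 (base)
P(M) = C(2,0) × 0.2952^2 × 0.7048^0 = 1 × 0.08714304 × 1.0000 = 0.087143
Relative intensity = 0.087143 / 0.496743 × 100 = 17.5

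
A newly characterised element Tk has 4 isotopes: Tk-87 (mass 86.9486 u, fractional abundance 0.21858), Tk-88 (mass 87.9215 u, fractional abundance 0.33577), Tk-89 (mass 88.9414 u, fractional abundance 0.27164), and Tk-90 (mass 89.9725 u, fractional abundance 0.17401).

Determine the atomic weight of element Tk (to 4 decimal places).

88.3428 u

Ar = Σ fᵢ·mᵢ = 0.21858 × 86.9486 + 0.33577 × 87.9215 + 0.27164 × 88.9414 + 0.17401 × 89.9725
= 19.00522 + 29.52140 + 24.16004 + 15.65611 = 88.34277 u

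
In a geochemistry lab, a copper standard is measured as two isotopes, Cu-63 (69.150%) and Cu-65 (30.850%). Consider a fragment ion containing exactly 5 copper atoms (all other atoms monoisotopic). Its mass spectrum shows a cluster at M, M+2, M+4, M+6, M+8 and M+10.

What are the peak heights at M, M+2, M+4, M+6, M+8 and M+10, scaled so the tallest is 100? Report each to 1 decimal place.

44.8 : 100.0 : 89.2 : 39.8 : 8.9 : 0.8

Expanding (0.69150 + 0.30850)^5:
P(M) = 0.69150^5 = 0.158111
P(M+2) = 5 × 0.69150^4 × 0.30850^1 = 0.352691
P(M+4) = 10 × 0.69150^3 × 0.30850^2 = 0.314693
P(M+6) = 10 × 0.69150^2 × 0.30850^3 = 0.140394
P(M+8) = 5 × 0.69150^1 × 0.30850^4 = 0.031317
P(M+10) = 0.30850^5 = 0.002794
The M+2 peak is largest (0.352691); scaling to 100 gives 44.8 : 100.0 : 89.2 : 39.8 : 8.9 : 0.8.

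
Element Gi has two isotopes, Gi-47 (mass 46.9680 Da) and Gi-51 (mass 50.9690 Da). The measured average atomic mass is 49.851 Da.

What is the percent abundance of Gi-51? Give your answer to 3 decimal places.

72.057%

Let x be the fractional abundance of Gi-47; then Gi-51 has abundance 1 − x.
46.9680·x + 50.9690·(1 − x) = 49.851
(46.9680 − 50.9690)·x = 49.851 − 50.9690
x = -1.1180 / -4.0010 = 0.27943 → 27.943% Gi-47, 72.057% Gi-51.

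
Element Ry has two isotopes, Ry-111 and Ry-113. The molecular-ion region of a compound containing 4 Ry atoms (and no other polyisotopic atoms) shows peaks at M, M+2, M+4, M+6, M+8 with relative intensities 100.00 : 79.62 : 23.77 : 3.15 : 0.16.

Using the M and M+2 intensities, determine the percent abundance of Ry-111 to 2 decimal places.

83.40%

Let p = fractional abundance of Ry-111. I(M+2)/I(M) = [C(4,1)·p^3·(1−p)] / p^4 = 4·(1−p)/p = 79.62/100.00 = 0.7962
(1−p)/p = 0.7962/4 = 0.1991  ⇒  p = 1/(1 + 0.1991) = 0.8340
Ry-111: 83.40%, Ry-113: 16.60%.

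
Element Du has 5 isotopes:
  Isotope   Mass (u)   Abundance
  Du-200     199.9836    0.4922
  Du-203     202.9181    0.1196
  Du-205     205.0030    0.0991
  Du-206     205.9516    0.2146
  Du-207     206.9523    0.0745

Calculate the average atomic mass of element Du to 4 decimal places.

202.6319 u

The abundance-weighted mean is 0.4922 × 199.9836 + 0.1196 × 202.9181 + 0.0991 × 205.0030 + 0.2146 × 205.9516 + 0.0745 × 206.9523
= 98.43193 + 24.26900 + 20.31580 + 44.19721 + 15.41795 = 202.63189 u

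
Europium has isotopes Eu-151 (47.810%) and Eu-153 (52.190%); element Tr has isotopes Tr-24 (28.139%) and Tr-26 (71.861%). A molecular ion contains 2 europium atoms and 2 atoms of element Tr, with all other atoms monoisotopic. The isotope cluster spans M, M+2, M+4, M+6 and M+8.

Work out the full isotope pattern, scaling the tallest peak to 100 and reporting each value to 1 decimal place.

Europium pattern (n=2): 0.22857961 : 0.49904078 : 0.27237961
Element Tr pattern (n=2): 0.07918033 : 0.40441934 : 0.51640033
Convolve the two distributions (both contribute in 2-u steps):
  M: 0.22857961×0.07918033 = 0.018099
  M+2: 0.22857961×0.40441934 + 0.49904078×0.07918033 = 0.131956
  M+4: 0.22857961×0.51640033 + 0.49904078×0.40441934 + 0.27237961×0.07918033 = 0.341427
  M+6: 0.49904078×0.51640033 + 0.27237961×0.40441934 = 0.367860
  M+8: 0.27237961×0.51640033 = 0.140657
Scale to base peak (0.367860) = 100: 4.9 : 35.9 : 92.8 : 100.0 : 38.2

4.9 : 35.9 : 92.8 : 100.0 : 38.2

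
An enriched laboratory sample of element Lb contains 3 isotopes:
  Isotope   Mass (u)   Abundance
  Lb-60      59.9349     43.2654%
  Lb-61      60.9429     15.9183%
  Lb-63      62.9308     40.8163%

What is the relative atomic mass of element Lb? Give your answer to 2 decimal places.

Average mass = Σ (abundance × isotope mass) = 0.432654 × 59.9349 + 0.159183 × 60.9429 + 0.408163 × 62.9308
= 25.93107 + 9.70107 + 25.68602 = 61.31816 u

61.32 u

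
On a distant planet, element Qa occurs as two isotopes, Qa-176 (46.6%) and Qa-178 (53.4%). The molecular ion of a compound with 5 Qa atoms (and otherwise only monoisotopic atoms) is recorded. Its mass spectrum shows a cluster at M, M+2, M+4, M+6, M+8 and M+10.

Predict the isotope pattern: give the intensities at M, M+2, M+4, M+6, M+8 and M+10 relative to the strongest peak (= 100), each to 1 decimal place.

Expanding (0.466 + 0.534)^5:
P(M) = 0.466^5 = 0.021975
P(M+2) = 5 × 0.466^4 × 0.534^1 = 0.125908
P(M+4) = 10 × 0.466^3 × 0.534^2 = 0.288563
P(M+6) = 10 × 0.466^2 × 0.534^3 = 0.330671
P(M+8) = 5 × 0.466^1 × 0.534^4 = 0.189461
P(M+10) = 0.534^5 = 0.043422
The M+6 peak is largest (0.330671); scaling to 100 gives 6.6 : 38.1 : 87.3 : 100.0 : 57.3 : 13.1.

6.6 : 38.1 : 87.3 : 100.0 : 57.3 : 13.1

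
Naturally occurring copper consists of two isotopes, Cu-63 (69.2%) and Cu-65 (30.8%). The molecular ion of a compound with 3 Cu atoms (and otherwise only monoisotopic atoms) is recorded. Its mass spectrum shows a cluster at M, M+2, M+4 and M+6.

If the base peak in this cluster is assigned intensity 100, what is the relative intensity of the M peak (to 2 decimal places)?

74.89

Binomial terms of (0.692 + 0.308)^3: M 0.3314, M+2 0.4425, M+4 0.1969, M+6 0.0292 → M+2 is the base peak.
P(M+2) = C(3,1) × 0.692^2 × 0.308^1 = 3 × 0.478864 × 0.3080 = 0.442470 (base)
P(M) = C(3,0) × 0.692^3 × 0.308^0 = 1 × 0.33137389 × 1.0000 = 0.331374
Relative intensity = 0.331374 / 0.442470 × 100 = 74.89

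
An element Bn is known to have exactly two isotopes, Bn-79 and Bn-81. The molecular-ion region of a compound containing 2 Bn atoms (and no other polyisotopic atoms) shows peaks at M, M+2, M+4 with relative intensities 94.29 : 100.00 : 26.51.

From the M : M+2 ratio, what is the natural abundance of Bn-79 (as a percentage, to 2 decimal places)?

65.35%

If p is the fraction of Bn that is Bn-79, then I(M+2)/I(M) = [C(2,1)·p^1·(1−p)] / p^2 = 2·(1−p)/p = 100.00/94.29 = 1.0606
(1−p)/p = 1.0606/2 = 0.5303  ⇒  p = 1/(1 + 0.5303) = 0.6535
Bn-79: 65.35%, Bn-81: 34.65%.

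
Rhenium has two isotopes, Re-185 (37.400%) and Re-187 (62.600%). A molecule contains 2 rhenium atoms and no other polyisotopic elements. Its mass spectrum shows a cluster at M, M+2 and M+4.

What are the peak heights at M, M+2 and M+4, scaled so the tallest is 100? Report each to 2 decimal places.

The 2 Re atoms are independent, so intensities follow the terms of (0.37400 + 0.62600)^2.
P(M) = 0.37400^2 = 0.139876
P(M+2) = 2 × 0.37400^1 × 0.62600^1 = 0.468248
P(M+4) = 0.62600^2 = 0.391876
The M+2 peak is largest (0.468248); scaling to 100 gives 29.87 : 100.00 : 83.69.

29.87 : 100.00 : 83.69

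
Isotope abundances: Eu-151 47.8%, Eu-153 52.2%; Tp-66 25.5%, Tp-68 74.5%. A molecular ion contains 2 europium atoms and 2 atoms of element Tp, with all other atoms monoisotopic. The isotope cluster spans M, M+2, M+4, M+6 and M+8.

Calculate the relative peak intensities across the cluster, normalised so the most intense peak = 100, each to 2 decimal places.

Europium pattern (n=2): 0.228484 : 0.499032 : 0.272484
Element Tp pattern (n=2): 0.065025 : 0.37995 : 0.555025
Convolve the two distributions (both contribute in 2-u steps):
  M: 0.228484×0.065025 = 0.014857
  M+2: 0.228484×0.37995 + 0.499032×0.065025 = 0.119262
  M+4: 0.228484×0.555025 + 0.499032×0.37995 + 0.272484×0.065025 = 0.334140
  M+6: 0.499032×0.555025 + 0.272484×0.37995 = 0.380506
  M+8: 0.272484×0.555025 = 0.151235
Scale to base peak (0.380506) = 100: 3.90 : 31.34 : 87.81 : 100.00 : 39.75

3.90 : 31.34 : 87.81 : 100.00 : 39.75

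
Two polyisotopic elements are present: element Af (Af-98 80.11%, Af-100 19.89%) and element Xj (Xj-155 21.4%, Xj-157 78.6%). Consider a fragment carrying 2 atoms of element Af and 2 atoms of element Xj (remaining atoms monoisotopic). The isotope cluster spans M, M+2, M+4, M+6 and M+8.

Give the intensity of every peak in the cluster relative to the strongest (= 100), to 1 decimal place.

5.8 : 45.6 : 100.0 : 41.6 : 4.8

Element Af pattern (n=2): 0.64176121 : 0.31867758 : 0.03956121
Element Xj pattern (n=2): 0.045796 : 0.336408 : 0.617796
Convolve the two distributions (both contribute in 2-u steps):
  M: 0.64176121×0.045796 = 0.029390
  M+2: 0.64176121×0.336408 + 0.31867758×0.045796 = 0.230488
  M+4: 0.64176121×0.617796 + 0.31867758×0.336408 + 0.03956121×0.045796 = 0.505495
  M+6: 0.31867758×0.617796 + 0.03956121×0.336408 = 0.210186
  M+8: 0.03956121×0.617796 = 0.024441
Scale to base peak (0.505495) = 100: 5.8 : 45.6 : 100.0 : 41.6 : 4.8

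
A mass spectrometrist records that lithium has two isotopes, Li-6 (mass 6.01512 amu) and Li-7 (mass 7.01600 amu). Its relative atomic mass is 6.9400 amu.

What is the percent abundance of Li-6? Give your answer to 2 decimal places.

Writing the weighted mean with unknown fraction x of Li-6:
6.01512·x + 7.01600·(1 − x) = 6.9400
(6.01512 − 7.01600)·x = 6.9400 − 7.01600
x = -0.07600 / -1.00088 = 0.07593 → 7.59% Li-6, 92.41% Li-7.

7.59%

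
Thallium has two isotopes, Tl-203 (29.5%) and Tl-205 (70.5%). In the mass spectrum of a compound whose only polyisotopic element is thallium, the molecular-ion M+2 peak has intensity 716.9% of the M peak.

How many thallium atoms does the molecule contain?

The M+2/M ratio from n Tl atoms is n · q/p = n · 0.705/0.295.
n = 7.169 × 0.295/0.705 = 3.00 ≈ 3

3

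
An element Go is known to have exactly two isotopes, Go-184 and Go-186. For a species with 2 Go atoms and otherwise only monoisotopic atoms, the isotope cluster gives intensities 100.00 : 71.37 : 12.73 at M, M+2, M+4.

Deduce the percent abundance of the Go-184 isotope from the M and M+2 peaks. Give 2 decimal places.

Write p for the Go-184 fraction. I(M+2)/I(M) = [C(2,1)·p^1·(1−p)] / p^2 = 2·(1−p)/p = 71.37/100.00 = 0.7137
(1−p)/p = 0.7137/2 = 0.3569  ⇒  p = 1/(1 + 0.3569) = 0.7370
Go-184: 73.70%, Go-186: 26.30%.

73.70%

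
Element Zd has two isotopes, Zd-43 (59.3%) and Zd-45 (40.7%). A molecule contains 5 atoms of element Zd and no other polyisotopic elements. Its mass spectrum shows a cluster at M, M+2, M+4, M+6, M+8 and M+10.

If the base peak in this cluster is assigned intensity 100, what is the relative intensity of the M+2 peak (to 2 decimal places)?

Binomial terms of (0.593 + 0.407)^5: M 0.0733, M+2 0.2516, M+4 0.3454, M+6 0.2371, M+8 0.0814, M+10 0.0112 → M+4 is the base peak.
P(M+4) = C(5,2) × 0.593^3 × 0.407^2 = 10 × 0.20852786 × 0.165649 = 0.345424 (base)
P(M+2) = C(5,1) × 0.593^4 × 0.407^1 = 5 × 0.12365702 × 0.4070 = 0.251642
Relative intensity = 0.251642 / 0.345424 × 100 = 72.85

72.85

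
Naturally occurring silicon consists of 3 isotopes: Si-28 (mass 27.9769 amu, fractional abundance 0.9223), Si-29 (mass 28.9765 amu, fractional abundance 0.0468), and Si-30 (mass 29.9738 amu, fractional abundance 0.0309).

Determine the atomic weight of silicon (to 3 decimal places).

28.085 amu

The abundance-weighted mean is 0.9223 × 27.9769 + 0.0468 × 28.9765 + 0.0309 × 29.9738
= 25.80309 + 1.35610 + 0.92619 = 28.08538 amu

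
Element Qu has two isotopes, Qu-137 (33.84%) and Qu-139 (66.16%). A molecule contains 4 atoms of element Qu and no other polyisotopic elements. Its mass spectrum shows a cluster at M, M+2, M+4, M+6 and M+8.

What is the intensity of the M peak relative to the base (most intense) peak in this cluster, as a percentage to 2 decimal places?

(0.3384 + 0.6616)^4 gives M 0.0131, M+2 0.1026, M+4 0.3007, M+6 0.3920, M+8 0.1916; the largest is M+6.
P(M+6) = C(4,3) × 0.3384^1 × 0.6616^3 = 4 × 0.3384 × 0.28959195 = 0.391992 (base)
P(M) = C(4,0) × 0.3384^4 × 0.6616^0 = 1 × 0.01311358 × 1.0000 = 0.013114
Relative intensity = 0.013114 / 0.391992 × 100 = 3.35

3.35%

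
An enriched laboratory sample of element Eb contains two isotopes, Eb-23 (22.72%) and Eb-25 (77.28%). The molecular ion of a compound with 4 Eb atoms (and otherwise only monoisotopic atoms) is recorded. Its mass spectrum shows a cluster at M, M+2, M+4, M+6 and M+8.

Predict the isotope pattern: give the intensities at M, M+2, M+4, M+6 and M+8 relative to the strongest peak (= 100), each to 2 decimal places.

Each Eb atom is independently Eb-23 (p = 0.2272) or Eb-25 (q = 0.7728); the cluster is the binomial expansion (p + q)^4.
P(M) = 0.2272^4 = 0.002665
P(M+2) = 4 × 0.2272^3 × 0.7728^1 = 0.036254
P(M+4) = 6 × 0.2272^2 × 0.7728^2 = 0.184970
P(M+6) = 4 × 0.2272^1 × 0.7728^3 = 0.419440
P(M+8) = 0.7728^4 = 0.356672
The M+6 peak is largest (0.419440); scaling to 100 gives 0.64 : 8.64 : 44.10 : 100.00 : 85.04.

0.64 : 8.64 : 44.10 : 100.00 : 85.04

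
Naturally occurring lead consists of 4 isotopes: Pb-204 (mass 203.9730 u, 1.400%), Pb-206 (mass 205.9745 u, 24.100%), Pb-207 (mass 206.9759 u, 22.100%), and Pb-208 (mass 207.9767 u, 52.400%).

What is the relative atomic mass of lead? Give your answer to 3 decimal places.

Ar = Σ fᵢ·mᵢ = 0.01400 × 203.9730 + 0.24100 × 205.9745 + 0.22100 × 206.9759 + 0.52400 × 207.9767
= 2.85562 + 49.63985 + 45.74167 + 108.97979 = 207.21693 u

207.217 u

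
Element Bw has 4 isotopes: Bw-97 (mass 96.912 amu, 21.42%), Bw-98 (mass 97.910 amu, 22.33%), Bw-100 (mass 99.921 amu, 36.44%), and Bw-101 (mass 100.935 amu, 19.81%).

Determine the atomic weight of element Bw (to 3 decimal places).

99.028 amu

Average mass = Σ (abundance × isotope mass) = 0.2142 × 96.912 + 0.2233 × 97.910 + 0.3644 × 99.921 + 0.1981 × 100.935
= 20.7586 + 21.8633 + 36.4112 + 19.9952 = 99.0283 amu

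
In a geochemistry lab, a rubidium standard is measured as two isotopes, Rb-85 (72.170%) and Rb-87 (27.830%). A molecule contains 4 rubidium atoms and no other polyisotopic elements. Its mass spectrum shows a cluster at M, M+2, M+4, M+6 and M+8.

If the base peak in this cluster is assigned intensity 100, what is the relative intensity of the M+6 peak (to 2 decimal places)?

(0.72170 + 0.27830)^4 gives M 0.2713, M+2 0.4184, M+4 0.2420, M+6 0.0622, M+8 0.0060; the largest is M+2.
P(M+2) = C(4,1) × 0.72170^3 × 0.27830^1 = 4 × 0.37589809 × 0.2783 = 0.418450 (base)
P(M+6) = C(4,3) × 0.72170^1 × 0.27830^3 = 4 × 0.7217 × 0.02155458 = 0.062224
Relative intensity = 0.062224 / 0.418450 × 100 = 14.87

14.87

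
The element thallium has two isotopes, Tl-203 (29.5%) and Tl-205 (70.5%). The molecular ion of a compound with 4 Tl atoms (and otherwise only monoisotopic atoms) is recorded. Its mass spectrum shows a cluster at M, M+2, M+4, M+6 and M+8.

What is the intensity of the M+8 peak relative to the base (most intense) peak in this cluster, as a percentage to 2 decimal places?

59.75%

(0.295 + 0.705)^4 gives M 0.0076, M+2 0.0724, M+4 0.2595, M+6 0.4135, M+8 0.2470; the largest is M+6.
P(M+6) = C(4,3) × 0.295^1 × 0.705^3 = 4 × 0.2950 × 0.35040263 = 0.413475 (base)
P(M+8) = C(4,4) × 0.295^0 × 0.705^4 = 1 × 1.0000 × 0.24703385 = 0.247034
Relative intensity = 0.247034 / 0.413475 × 100 = 59.75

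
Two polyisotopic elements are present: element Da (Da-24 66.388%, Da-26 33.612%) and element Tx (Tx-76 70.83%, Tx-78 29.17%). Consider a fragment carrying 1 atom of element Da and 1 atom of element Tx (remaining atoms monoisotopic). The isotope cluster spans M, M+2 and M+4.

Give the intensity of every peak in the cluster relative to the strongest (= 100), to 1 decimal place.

Element Da pattern (n=1): 0.66388 : 0.33612
Element Tx pattern (n=1): 0.7083 : 0.2917
Convolve the two distributions (both contribute in 2-u steps):
  M: 0.66388×0.7083 = 0.470226
  M+2: 0.66388×0.2917 + 0.33612×0.7083 = 0.431728
  M+4: 0.33612×0.2917 = 0.098046
Scale to base peak (0.470226) = 100: 100.0 : 91.8 : 20.9

100.0 : 91.8 : 20.9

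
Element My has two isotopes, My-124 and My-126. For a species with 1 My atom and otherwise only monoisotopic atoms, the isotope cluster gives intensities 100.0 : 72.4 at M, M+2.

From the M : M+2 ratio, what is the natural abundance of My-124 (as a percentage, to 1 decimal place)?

58.0%

If p is the fraction of My that is My-124, then I(M+2)/I(M) = [C(1,1)·p^0·(1−p)] / p^1 = 1·(1−p)/p = 72.4/100.0 = 0.7240
(1−p)/p = 0.7240/1 = 0.7240  ⇒  p = 1/(1 + 0.7240) = 0.5800
My-124: 58.0%, My-126: 42.0%.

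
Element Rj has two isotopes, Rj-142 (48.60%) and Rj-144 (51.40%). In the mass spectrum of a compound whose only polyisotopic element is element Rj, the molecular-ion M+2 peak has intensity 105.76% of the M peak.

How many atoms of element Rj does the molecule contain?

1

With n Rj atoms, P(M+2)/P(M) = C(n,1)·p^(n−1)q / p^n = n·q/p = n · 0.5140/0.4860.
n = 1.0576 × 0.4860/0.5140 = 1.00 ≈ 1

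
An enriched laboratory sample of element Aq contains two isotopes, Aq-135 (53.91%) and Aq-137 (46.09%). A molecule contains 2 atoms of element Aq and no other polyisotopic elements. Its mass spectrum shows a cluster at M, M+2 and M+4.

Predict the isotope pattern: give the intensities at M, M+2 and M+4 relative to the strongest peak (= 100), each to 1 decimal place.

58.5 : 100.0 : 42.7

Expanding (0.5391 + 0.4609)^2:
P(M) = 0.5391^2 = 0.290629
P(M+2) = 2 × 0.5391^1 × 0.4609^1 = 0.496942
P(M+4) = 0.4609^2 = 0.212429
The M+2 peak is largest (0.496942); scaling to 100 gives 58.5 : 100.0 : 42.7.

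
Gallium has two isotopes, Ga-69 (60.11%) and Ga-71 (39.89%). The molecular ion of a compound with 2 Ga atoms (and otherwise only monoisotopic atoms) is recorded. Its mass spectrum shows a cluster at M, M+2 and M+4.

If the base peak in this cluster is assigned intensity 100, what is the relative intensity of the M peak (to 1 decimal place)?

Term probabilities: M 0.3613, M+2 0.4796, M+4 0.1591. Base peak = M+2.
P(M+2) = C(2,1) × 0.6011^1 × 0.3989^1 = 2 × 0.6011 × 0.3989 = 0.479558 (base)
P(M) = C(2,0) × 0.6011^2 × 0.3989^0 = 1 × 0.36132121 × 1.0000 = 0.361321
Relative intensity = 0.361321 / 0.479558 × 100 = 75.3

75.3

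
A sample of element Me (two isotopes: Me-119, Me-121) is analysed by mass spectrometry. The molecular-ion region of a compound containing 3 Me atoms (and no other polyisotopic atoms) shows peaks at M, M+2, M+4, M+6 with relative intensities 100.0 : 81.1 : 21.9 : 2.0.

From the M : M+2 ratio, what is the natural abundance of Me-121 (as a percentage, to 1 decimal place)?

If p is the fraction of Me that is Me-119, then I(M+2)/I(M) = [C(3,1)·p^2·(1−p)] / p^3 = 3·(1−p)/p = 81.1/100.0 = 0.8110
(1−p)/p = 0.8110/3 = 0.2703  ⇒  p = 1/(1 + 0.2703) = 0.7872
Me-119: 78.7%, Me-121: 21.3%.

21.3%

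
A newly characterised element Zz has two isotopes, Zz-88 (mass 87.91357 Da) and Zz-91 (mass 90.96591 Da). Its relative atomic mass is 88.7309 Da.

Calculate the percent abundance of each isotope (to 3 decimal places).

Zz-88: 73.223%, Zz-91: 26.777%

With x = fraction of Zz-88 (so Zz-91 is 1 − x):
87.91357·x + 90.96591·(1 − x) = 88.7309
(87.91357 − 90.96591)·x = 88.7309 − 90.96591
x = -2.23501 / -3.05234 = 0.73223 → 73.223% Zz-88, 26.777% Zz-91.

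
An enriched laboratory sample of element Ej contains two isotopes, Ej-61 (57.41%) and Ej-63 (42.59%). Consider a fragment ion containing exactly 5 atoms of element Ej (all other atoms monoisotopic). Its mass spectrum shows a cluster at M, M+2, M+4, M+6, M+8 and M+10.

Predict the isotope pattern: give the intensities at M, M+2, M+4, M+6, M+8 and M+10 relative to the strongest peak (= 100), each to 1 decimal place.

Expanding (0.5741 + 0.4259)^5:
P(M) = 0.5741^5 = 0.062365
P(M+2) = 5 × 0.5741^4 × 0.4259^1 = 0.231328
P(M+4) = 10 × 0.5741^3 × 0.4259^2 = 0.343224
P(M+6) = 10 × 0.5741^2 × 0.4259^3 = 0.254623
P(M+8) = 5 × 0.5741^1 × 0.4259^4 = 0.094447
P(M+10) = 0.4259^5 = 0.014013
The M+4 peak is largest (0.343224); scaling to 100 gives 18.2 : 67.4 : 100.0 : 74.2 : 27.5 : 4.1.

18.2 : 67.4 : 100.0 : 74.2 : 27.5 : 4.1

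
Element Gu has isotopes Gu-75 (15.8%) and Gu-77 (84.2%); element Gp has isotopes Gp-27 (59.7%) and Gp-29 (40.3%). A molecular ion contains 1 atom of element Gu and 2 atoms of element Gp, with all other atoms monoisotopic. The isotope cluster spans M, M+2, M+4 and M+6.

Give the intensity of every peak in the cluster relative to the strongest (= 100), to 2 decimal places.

13.07 : 87.30 : 100.00 : 31.74

Element Gu pattern (n=1): 0.1580 : 0.8420
Element Gp pattern (n=2): 0.356409 : 0.481182 : 0.162409
Convolve the two distributions (both contribute in 2-u steps):
  M: 0.1580×0.356409 = 0.056313
  M+2: 0.1580×0.481182 + 0.8420×0.356409 = 0.376123
  M+4: 0.1580×0.162409 + 0.8420×0.481182 = 0.430816
  M+6: 0.8420×0.162409 = 0.136748
Scale to base peak (0.430816) = 100: 13.07 : 87.30 : 100.00 : 31.74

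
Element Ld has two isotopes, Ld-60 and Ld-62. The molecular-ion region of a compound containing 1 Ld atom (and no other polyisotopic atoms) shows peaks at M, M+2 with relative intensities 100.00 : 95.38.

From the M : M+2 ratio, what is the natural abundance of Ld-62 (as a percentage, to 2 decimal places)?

If p is the fraction of Ld that is Ld-60, then I(M+2)/I(M) = [C(1,1)·p^0·(1−p)] / p^1 = 1·(1−p)/p = 95.38/100.00 = 0.9538
(1−p)/p = 0.9538/1 = 0.9538  ⇒  p = 1/(1 + 0.9538) = 0.5118
Ld-60: 51.18%, Ld-62: 48.82%.

48.82%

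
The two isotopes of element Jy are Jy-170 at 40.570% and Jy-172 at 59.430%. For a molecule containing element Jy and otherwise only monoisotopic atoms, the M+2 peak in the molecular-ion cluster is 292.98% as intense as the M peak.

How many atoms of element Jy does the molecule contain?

2

With n Jy atoms, P(M+2)/P(M) = C(n,1)·p^(n−1)q / p^n = n·q/p = n · 0.59430/0.40570.
n = 2.9298 × 0.40570/0.59430 = 2.00 ≈ 2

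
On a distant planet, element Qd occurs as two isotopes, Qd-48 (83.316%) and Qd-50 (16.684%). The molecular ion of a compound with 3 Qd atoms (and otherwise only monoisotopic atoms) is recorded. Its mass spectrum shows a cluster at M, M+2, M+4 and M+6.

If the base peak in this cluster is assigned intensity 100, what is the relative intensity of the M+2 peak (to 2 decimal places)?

Binomial terms of (0.83316 + 0.16684)^3: M 0.5783, M+2 0.3474, M+4 0.0696, M+6 0.0046 → M is the base peak.
P(M) = C(3,0) × 0.83316^3 × 0.16684^0 = 1 × 0.57834267 × 1.0000 = 0.578343 (base)
P(M+2) = C(3,1) × 0.83316^2 × 0.16684^1 = 3 × 0.69415559 × 0.16684 = 0.347439
Relative intensity = 0.347439 / 0.578343 × 100 = 60.07

60.07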